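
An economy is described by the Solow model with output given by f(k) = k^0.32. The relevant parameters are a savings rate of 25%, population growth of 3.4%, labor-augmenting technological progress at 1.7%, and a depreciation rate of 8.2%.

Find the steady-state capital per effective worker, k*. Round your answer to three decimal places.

Steady state requires s·f(k) = (n + g + δ)·k, i.e. s·k^α = (n + g + δ)·k.
Dividing both sides by k: k^(1−α) = s / (n + g + δ).
k^0.68 = 0.25 / (0.034 + 0.017 + 0.082) = 0.25 / 0.133 = 1.8797
k* = 1.8797^(1/0.68) ≈ 2.5297

k* = 2.530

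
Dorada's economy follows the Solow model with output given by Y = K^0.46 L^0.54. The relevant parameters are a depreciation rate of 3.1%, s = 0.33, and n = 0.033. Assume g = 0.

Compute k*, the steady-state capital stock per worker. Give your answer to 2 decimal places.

At the steady state, Δk = 0, so s·k^α = (n + δ)·k.
Dividing both sides by k: k^(1−α) = s / (n + δ).
k^0.54 = 0.33 / (0.033 + 0.031) = 0.33 / 0.064 = 5.1563
k* = 5.1563^(1/0.54) ≈ 20.8519

k* = 20.85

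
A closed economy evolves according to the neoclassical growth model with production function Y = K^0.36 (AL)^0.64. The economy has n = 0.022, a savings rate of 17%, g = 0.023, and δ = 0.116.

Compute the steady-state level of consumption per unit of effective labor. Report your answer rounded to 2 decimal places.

c* ≈ 0.86

At the steady state, Δk = 0, so s·k^α = (n + g + δ)·k.
Rearranging, k^(1−α) = s / (n + g + δ).
k^0.64 = 0.17 / (0.022 + 0.023 + 0.116) = 0.17 / 0.161 = 1.0559
k* = 1.0559^(1/0.64) ≈ 1.0887
y* = (k*)^α = 1.0887^0.36 ≈ 1.0311
c* = (1 − s)·y* = (1 − 0.17) × 1.0311 ≈ 0.8558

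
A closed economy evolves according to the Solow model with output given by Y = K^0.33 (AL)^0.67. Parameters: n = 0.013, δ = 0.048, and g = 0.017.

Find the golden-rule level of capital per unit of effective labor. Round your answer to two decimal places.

k_gold ≈ 8.61

The golden rule sets f'(k) = n + g + δ, i.e. α·k^(α−1) = n + g + δ.
So k^(1−α) = α / (n + g + δ) = 0.33 / 0.078 = 4.2308.
k_gold = 4.2308^(1/0.67) ≈ 8.6091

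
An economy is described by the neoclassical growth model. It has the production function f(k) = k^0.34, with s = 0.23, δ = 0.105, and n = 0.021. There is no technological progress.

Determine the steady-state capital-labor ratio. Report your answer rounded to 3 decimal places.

k* ≈ 2.489

In steady state, investment equals break-even investment: s·k^α = (n + δ)·k.
Rearranging, k^(1−α) = s / (n + δ).
k^0.66 = 0.23 / (0.021 + 0.105) = 0.23 / 0.126 = 1.8254
k* = 1.8254^(1/0.66) ≈ 2.4888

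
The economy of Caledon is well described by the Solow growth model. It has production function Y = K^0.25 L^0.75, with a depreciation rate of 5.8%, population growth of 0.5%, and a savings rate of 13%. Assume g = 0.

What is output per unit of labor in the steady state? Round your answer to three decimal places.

In steady state, investment equals break-even investment: s·k^α = (n + δ)·k.
Rearranging, k^(1−α) = s / (n + δ).
k^0.75 = 0.13 / (0.005 + 0.058) = 0.13 / 0.063 = 2.0635
k* = 2.0635^(1/0.75) ≈ 2.6271
y* = (k*)^α = 2.6271^0.25 ≈ 1.2731

y* ≈ 1.273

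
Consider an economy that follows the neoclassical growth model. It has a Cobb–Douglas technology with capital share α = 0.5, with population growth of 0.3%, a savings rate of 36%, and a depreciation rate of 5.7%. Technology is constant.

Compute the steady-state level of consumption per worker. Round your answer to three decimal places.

c* ≈ 3.840

At the steady state, Δk = 0, so s·k^α = (n + δ)·k.
Rearranging, k^(1−α) = s / (n + δ).
k^0.5 = 0.36 / (0.003 + 0.057) = 0.36 / 0.060 = 6.0000
k* = 6.0000^(1/0.5) ≈ 36.0000
y* = (k*)^α = 36.0000^0.5 ≈ 6.0000
c* = (1 − s)·y* = (1 − 0.36) × 6.0000 ≈ 3.8400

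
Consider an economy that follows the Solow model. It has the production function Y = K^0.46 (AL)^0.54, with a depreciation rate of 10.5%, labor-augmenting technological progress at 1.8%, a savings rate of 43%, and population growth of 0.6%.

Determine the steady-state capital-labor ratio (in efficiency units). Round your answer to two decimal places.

k* = 9.30

Steady state requires s·f(k) = (n + g + δ)·k, i.e. s·k^α = (n + g + δ)·k.
Rearranging, k^(1−α) = s / (n + g + δ).
k^0.54 = 0.43 / (0.006 + 0.018 + 0.105) = 0.43 / 0.129 = 3.3333
k* = 3.3333^(1/0.54) ≈ 9.2958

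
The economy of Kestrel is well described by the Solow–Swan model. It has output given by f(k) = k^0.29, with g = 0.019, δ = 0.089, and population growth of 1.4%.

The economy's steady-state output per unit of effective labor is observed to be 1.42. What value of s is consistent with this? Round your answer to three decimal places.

In steady state, investment equals break-even investment: s·k^α = (n + g + δ)·k.
Since y* = [s/(n + g + δ)]^(α/(1−α)), we have s/(n + g + δ) = (y*)^((1−α)/α) = 1.42^2.4483 = 2.3596.
Therefore s = 2.3596 × (n + g + δ) = 2.3596 × 0.122 = 0.2879.

s ≈ 0.288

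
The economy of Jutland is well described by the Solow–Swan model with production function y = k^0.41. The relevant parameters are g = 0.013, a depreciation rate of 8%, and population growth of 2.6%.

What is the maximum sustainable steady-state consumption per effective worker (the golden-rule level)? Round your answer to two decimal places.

At the golden rule, f'(k) = n + g + δ, so α·k^(α−1) = n + g + δ and k_gold = (α/(n + g + δ))^(1/(1−α)).
k_gold = (0.41/0.119)^(1/0.59) = 3.4454^1.6949 ≈ 8.1389
c_gold = f(k_gold) − (n + g + δ)·k_gold = 2.3623 − 0.119×8.1389 ≈ 1.3938

c_gold ≈ 1.39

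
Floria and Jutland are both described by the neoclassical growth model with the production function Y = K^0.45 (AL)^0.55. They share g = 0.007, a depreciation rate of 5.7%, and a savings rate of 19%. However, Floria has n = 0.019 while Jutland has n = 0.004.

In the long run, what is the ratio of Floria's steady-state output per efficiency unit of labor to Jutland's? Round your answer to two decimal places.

ratio ≈ 0.85

Steady-state y* = [s/(n + g + δ)]^(α/(1−α)), so the ratio is [ (s_F/(n + g + δ)_F) / (s_J/(n + g + δ)_J) ]^0.8182.
s_F/(n + g + δ)_F = 0.19/0.083 = 2.2892; s_J/(n + g + δ)_J = 0.19/0.068 = 2.7941.
Ratio = (2.2892/2.7941)^0.8182 = 0.8193^0.8182 ≈ 0.8495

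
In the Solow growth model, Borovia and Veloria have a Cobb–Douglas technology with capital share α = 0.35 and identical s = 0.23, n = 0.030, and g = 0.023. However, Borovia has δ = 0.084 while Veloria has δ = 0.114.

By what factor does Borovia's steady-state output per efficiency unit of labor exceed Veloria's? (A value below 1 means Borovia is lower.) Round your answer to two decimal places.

ratio ≈ 1.11

Steady-state y* = [s/(n + g + δ)]^(α/(1−α)), so the ratio is [ (s_B/(n + g + δ)_B) / (s_V/(n + g + δ)_V) ]^0.5385.
s_B/(n + g + δ)_B = 0.23/0.137 = 1.6788; s_V/(n + g + δ)_V = 0.23/0.167 = 1.3772.
Ratio = (1.6788/1.3772)^0.5385 = 1.2190^0.5385 ≈ 1.1125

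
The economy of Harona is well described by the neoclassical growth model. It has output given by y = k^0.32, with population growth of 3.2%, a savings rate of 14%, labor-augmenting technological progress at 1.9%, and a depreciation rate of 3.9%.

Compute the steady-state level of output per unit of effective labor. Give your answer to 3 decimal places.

In steady state, investment equals break-even investment: s·k^α = (n + g + δ)·k.
Rearranging, k^(1−α) = s / (n + g + δ).
k^0.68 = 0.14 / (0.032 + 0.019 + 0.039) = 0.14 / 0.090 = 1.5556
k* = 1.5556^(1/0.68) ≈ 1.9152
y* = (k*)^α = 1.9152^0.32 ≈ 1.2311

y* = 1.231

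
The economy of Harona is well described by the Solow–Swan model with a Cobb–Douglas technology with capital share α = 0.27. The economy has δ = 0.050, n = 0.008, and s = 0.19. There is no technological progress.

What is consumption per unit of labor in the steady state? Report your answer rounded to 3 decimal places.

In steady state, investment equals break-even investment: s·k^α = (n + δ)·k.
Rearranging, k^(1−α) = s / (n + δ).
k^0.73 = 0.19 / (0.008 + 0.050) = 0.19 / 0.058 = 3.2759
k* = 3.2759^(1/0.73) ≈ 5.0808
y* = (k*)^α = 5.0808^0.27 ≈ 1.5510
c* = (1 − s)·y* = (1 − 0.19) × 1.5510 ≈ 1.2563

c* = 1.256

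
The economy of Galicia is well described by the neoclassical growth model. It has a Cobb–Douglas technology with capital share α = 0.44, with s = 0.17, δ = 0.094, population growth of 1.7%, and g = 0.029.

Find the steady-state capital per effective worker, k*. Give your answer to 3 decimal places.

k* ≈ 1.414

Steady state requires s·f(k) = (n + g + δ)·k, i.e. s·k^α = (n + g + δ)·k.
Rearranging, k^(1−α) = s / (n + g + δ).
k^0.56 = 0.17 / (0.017 + 0.029 + 0.094) = 0.17 / 0.140 = 1.2143
k* = 1.2143^(1/0.56) ≈ 1.4144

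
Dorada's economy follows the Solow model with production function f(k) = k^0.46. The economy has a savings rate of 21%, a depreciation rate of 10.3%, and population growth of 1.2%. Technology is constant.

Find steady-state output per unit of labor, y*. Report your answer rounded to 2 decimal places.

Steady state requires s·f(k) = (n + δ)·k, i.e. s·k^α = (n + δ)·k.
Dividing both sides by k: k^(1−α) = s / (n + δ).
k^0.54 = 0.21 / (0.012 + 0.103) = 0.21 / 0.115 = 1.8261
k* = 1.8261^(1/0.54) ≈ 3.0500
y* = (k*)^α = 3.0500^0.46 ≈ 1.6702

y* = 1.67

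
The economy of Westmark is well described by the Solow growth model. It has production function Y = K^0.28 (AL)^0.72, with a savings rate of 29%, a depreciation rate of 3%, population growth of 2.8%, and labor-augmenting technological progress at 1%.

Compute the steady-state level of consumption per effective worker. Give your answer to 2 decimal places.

In steady state, investment equals break-even investment: s·k^α = (n + g + δ)·k.
Rearranging, k^(1−α) = s / (n + g + δ).
k^0.72 = 0.29 / (0.028 + 0.010 + 0.030) = 0.29 / 0.068 = 4.2647
k* = 4.2647^(1/0.72) ≈ 7.4963
y* = (k*)^α = 7.4963^0.28 ≈ 1.7578
c* = (1 − s)·y* = (1 − 0.29) × 1.7578 ≈ 1.2480

c* = 1.25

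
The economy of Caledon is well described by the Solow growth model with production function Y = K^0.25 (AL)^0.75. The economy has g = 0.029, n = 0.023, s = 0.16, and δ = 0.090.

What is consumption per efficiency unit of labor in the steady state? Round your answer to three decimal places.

Steady state requires s·f(k) = (n + g + δ)·k, i.e. s·k^α = (n + g + δ)·k.
Dividing both sides by k: k^(1−α) = s / (n + g + δ).
k^0.75 = 0.16 / (0.023 + 0.029 + 0.090) = 0.16 / 0.142 = 1.1268
k* = 1.1268^(1/0.75) ≈ 1.1725
y* = (k*)^α = 1.1725^0.25 ≈ 1.0406
c* = (1 − s)·y* = (1 − 0.16) × 1.0406 ≈ 0.8741

c* ≈ 0.874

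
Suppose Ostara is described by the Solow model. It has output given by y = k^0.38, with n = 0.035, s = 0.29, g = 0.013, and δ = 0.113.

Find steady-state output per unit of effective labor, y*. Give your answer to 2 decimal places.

y* ≈ 1.43

In steady state, investment equals break-even investment: s·k^α = (n + g + δ)·k.
Rearranging, k^(1−α) = s / (n + g + δ).
k^0.62 = 0.29 / (0.035 + 0.013 + 0.113) = 0.29 / 0.161 = 1.8012
k* = 1.8012^(1/0.62) ≈ 2.5834
y* = (k*)^α = 2.5834^0.38 ≈ 1.4343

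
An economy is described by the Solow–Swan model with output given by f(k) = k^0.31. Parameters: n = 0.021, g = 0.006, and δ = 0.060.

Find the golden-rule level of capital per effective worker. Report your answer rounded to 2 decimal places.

k_gold ≈ 6.31

The golden rule sets f'(k) = n + g + δ, i.e. α·k^(α−1) = n + g + δ.
So k^(1−α) = α / (n + g + δ) = 0.31 / 0.087 = 3.5632.
k_gold = 3.5632^(1/0.69) ≈ 6.3062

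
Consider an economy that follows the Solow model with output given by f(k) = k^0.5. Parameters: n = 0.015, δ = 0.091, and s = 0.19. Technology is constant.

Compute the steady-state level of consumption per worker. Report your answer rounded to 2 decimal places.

c* ≈ 1.45

At the steady state, Δk = 0, so s·k^α = (n + δ)·k.
Rearranging, k^(1−α) = s / (n + δ).
k^0.5 = 0.19 / (0.015 + 0.091) = 0.19 / 0.106 = 1.7925
k* = 1.7925^(1/0.5) ≈ 3.2131
y* = (k*)^α = 3.2131^0.5 ≈ 1.7925
c* = (1 − s)·y* = (1 − 0.19) × 1.7925 ≈ 1.4519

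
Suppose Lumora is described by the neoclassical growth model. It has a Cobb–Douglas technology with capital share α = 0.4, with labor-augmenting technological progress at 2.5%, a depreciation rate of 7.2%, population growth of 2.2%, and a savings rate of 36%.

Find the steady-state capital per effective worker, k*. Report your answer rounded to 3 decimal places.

k* = 6.328

At the steady state, Δk = 0, so s·k^α = (n + g + δ)·k.
Rearranging, k^(1−α) = s / (n + g + δ).
k^0.6 = 0.36 / (0.022 + 0.025 + 0.072) = 0.36 / 0.119 = 3.0252
k* = 3.0252^(1/0.6) ≈ 6.3279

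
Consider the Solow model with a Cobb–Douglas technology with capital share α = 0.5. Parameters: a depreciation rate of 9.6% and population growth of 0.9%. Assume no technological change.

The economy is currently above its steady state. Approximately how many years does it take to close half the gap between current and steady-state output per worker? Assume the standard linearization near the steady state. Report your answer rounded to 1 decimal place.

Near the steady state the convergence rate is λ = (1 − α)(n + δ).
λ = (1 − 0.5) × 0.105 = 0.5 × 0.105 = 0.0525
Half-life = ln 2 / λ = 0.6931 / 0.0525 ≈ 13.20 years

t_½ ≈ 13.2 years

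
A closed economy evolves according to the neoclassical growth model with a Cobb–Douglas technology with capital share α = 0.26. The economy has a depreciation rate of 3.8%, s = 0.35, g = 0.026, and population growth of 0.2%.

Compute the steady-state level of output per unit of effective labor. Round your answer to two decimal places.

In steady state, investment equals break-even investment: s·k^α = (n + g + δ)·k.
Dividing both sides by k: k^(1−α) = s / (n + g + δ).
k^0.74 = 0.35 / (0.002 + 0.026 + 0.038) = 0.35 / 0.066 = 5.3030
k* = 5.3030^(1/0.74) ≈ 9.5298
y* = (k*)^α = 9.5298^0.26 ≈ 1.7971

y* ≈ 1.80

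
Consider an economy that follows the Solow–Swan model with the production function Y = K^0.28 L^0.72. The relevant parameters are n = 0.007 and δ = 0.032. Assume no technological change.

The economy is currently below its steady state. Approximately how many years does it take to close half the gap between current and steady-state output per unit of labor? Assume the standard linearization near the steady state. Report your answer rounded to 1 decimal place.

Near the steady state the convergence rate is λ = (1 − α)(n + δ).
λ = (1 − 0.28) × 0.039 = 0.72 × 0.039 = 0.02808
Half-life = ln 2 / λ = 0.6931 / 0.02808 ≈ 24.68 years

half-life ≈ 24.7 years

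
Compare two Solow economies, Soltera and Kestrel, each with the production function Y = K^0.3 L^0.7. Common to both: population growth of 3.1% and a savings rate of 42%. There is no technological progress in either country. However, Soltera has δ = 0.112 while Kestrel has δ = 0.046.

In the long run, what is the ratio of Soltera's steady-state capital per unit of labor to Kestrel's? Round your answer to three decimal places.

k*_S / k*_K ≈ 0.413

Steady-state k* = [s/(n + δ)]^(1/(1−α)), so the ratio is [ (s_S/(n + δ)_S) / (s_K/(n + δ)_K) ]^1.4286.
s_S/(n + δ)_S = 0.42/0.143 = 2.9371; s_K/(n + δ)_K = 0.42/0.077 = 5.4545.
Ratio = (2.9371/5.4545)^1.4286 = 0.5385^1.4286 ≈ 0.4130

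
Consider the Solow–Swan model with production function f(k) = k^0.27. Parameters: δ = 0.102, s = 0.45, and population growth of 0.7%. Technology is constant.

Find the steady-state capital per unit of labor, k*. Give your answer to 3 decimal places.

k* = 6.975

Steady state requires s·f(k) = (n + δ)·k, i.e. s·k^α = (n + δ)·k.
Dividing both sides by k: k^(1−α) = s / (n + δ).
k^0.73 = 0.45 / (0.007 + 0.102) = 0.45 / 0.109 = 4.1284
k* = 4.1284^(1/0.73) ≈ 6.9749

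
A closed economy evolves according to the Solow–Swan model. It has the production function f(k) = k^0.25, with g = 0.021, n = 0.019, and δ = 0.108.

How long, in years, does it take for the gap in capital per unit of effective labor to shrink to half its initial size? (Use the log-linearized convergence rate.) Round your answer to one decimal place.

half-life ≈ 6.2 years

Near the steady state the convergence rate is λ = (1 − α)(n + g + δ).
λ = (1 − 0.25) × 0.148 = 0.75 × 0.148 = 0.1110
Half-life = ln 2 / λ = 0.6931 / 0.1110 ≈ 6.24 years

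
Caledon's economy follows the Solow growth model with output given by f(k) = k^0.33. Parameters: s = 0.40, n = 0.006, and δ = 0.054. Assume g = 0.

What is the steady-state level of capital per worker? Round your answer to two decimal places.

k* = 16.97

In steady state, investment equals break-even investment: s·k^α = (n + δ)·k.
Dividing both sides by k: k^(1−α) = s / (n + δ).
k^0.67 = 0.40 / (0.006 + 0.054) = 0.40 / 0.060 = 6.6667
k* = 6.6667^(1/0.67) ≈ 16.9714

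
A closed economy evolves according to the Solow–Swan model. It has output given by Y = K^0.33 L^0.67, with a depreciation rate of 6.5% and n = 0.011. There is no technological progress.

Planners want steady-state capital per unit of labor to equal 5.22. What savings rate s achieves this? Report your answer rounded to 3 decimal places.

Steady state requires s·f(k) = (n + δ)·k, i.e. s·k^α = (n + δ)·k.
So s / (n + δ) = (k*)^(1−α) = 5.22^0.67 = 3.0258.
Therefore s = 3.0258 × (n + δ) = 3.0258 × 0.076 = 0.2300.

s ≈ 0.230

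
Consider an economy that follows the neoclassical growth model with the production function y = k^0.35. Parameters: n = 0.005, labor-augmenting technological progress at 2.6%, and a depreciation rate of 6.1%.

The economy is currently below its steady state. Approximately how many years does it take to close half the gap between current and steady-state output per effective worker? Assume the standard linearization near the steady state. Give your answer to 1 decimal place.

t_½ ≈ 11.6 years

Near the steady state the convergence rate is λ = (1 − α)(n + g + δ).
λ = (1 − 0.35) × 0.092 = 0.65 × 0.092 = 0.0598
Half-life = ln 2 / λ = 0.6931 / 0.0598 ≈ 11.59 years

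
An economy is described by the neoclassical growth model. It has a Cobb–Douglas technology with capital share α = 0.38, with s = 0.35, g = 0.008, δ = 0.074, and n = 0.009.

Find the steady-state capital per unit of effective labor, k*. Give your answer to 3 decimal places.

In steady state, investment equals break-even investment: s·k^α = (n + g + δ)·k.
Rearranging, k^(1−α) = s / (n + g + δ).
k^0.62 = 0.35 / (0.009 + 0.008 + 0.074) = 0.35 / 0.091 = 3.8462
k* = 3.8462^(1/0.62) ≈ 8.7821

k* = 8.782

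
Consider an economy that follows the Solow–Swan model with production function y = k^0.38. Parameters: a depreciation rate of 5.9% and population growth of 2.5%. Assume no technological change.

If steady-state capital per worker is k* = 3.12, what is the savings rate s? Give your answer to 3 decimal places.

s ≈ 0.170

At the steady state, Δk = 0, so s·k^α = (n + δ)·k.
So s / (n + δ) = (k*)^(1−α) = 3.12^0.62 = 2.0248.
Therefore s = 2.0248 × (n + δ) = 2.0248 × 0.084 = 0.1701.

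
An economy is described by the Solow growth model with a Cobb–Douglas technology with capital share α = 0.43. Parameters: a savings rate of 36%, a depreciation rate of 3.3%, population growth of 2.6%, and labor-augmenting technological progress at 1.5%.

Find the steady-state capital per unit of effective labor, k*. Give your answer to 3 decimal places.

Steady state requires s·f(k) = (n + g + δ)·k, i.e. s·k^α = (n + g + δ)·k.
Rearranging, k^(1−α) = s / (n + g + δ).
k^0.57 = 0.36 / (0.026 + 0.015 + 0.033) = 0.36 / 0.074 = 4.8649
k* = 4.8649^(1/0.57) ≈ 16.0470

k* = 16.047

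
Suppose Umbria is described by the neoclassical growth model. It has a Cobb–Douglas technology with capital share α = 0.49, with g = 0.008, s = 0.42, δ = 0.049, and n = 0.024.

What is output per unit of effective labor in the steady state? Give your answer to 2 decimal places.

y* ≈ 4.86

At the steady state, Δk = 0, so s·k^α = (n + g + δ)·k.
Dividing both sides by k: k^(1−α) = s / (n + g + δ).
k^0.51 = 0.42 / (0.024 + 0.008 + 0.049) = 0.42 / 0.081 = 5.1852
k* = 5.1852^(1/0.51) ≈ 25.2058
y* = (k*)^α = 25.2058^0.49 ≈ 4.8611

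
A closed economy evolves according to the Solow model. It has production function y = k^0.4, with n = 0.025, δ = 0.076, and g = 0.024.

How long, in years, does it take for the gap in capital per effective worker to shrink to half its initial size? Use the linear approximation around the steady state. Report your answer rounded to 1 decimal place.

half-life ≈ 9.2 years

Near the steady state the convergence rate is λ = (1 − α)(n + g + δ).
λ = (1 − 0.4) × 0.125 = 0.6 × 0.125 = 0.0750
Half-life = ln 2 / λ = 0.6931 / 0.0750 ≈ 9.24 years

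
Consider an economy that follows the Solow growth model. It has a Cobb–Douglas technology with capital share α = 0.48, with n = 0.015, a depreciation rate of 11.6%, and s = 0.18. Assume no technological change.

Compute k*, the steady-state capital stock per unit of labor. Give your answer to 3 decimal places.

k* = 1.842

Steady state requires s·f(k) = (n + δ)·k, i.e. s·k^α = (n + δ)·k.
Rearranging, k^(1−α) = s / (n + δ).
k^0.52 = 0.18 / (0.015 + 0.116) = 0.18 / 0.131 = 1.3740
k* = 1.3740^(1/0.52) ≈ 1.8423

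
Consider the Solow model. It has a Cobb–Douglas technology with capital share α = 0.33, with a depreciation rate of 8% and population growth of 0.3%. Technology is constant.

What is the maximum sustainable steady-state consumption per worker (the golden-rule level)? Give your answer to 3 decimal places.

c_gold ≈ 1.322

At the golden rule, f'(k) = n + δ, so α·k^(α−1) = n + δ and k_gold = (α/(n + δ))^(1/(1−α)).
k_gold = (0.33/0.083)^(1/0.67) = 3.9759^1.4925 ≈ 7.8462
c_gold = f(k_gold) − (n + δ)·k_gold = 1.9735 − 0.083×7.8462 ≈ 1.3223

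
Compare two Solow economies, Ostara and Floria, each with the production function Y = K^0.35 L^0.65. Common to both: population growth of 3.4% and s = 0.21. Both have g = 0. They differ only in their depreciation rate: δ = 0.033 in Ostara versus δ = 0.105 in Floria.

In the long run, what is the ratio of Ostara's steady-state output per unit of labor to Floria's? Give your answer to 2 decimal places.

Steady-state y* = [s/(n + δ)]^(α/(1−α)), so the ratio is [ (s_O/(n + δ)_O) / (s_F/(n + δ)_F) ]^0.5385.
s_O/(n + δ)_O = 0.21/0.067 = 3.1343; s_F/(n + δ)_F = 0.21/0.139 = 1.5108.
Ratio = (3.1343/1.5108)^0.5385 = 2.0746^0.5385 ≈ 1.4814

ratio ≈ 1.48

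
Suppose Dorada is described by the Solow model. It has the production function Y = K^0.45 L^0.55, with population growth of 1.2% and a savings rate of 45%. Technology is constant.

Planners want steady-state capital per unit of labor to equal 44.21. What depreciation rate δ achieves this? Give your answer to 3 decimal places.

At the steady state, Δk = 0, so s·k^α = (n + δ)·k.
So s / (n + δ) = (k*)^(1−α) = 44.21^0.55 = 8.0359.
Therefore n + δ = s / 8.0359 = 0.45 / 8.0359 = 0.0560, so δ = 0.0560 − 0.012 = 0.0440.

δ ≈ 0.044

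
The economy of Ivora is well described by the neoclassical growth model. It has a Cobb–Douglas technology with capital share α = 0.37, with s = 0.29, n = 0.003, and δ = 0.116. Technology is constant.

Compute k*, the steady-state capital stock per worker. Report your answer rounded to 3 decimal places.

k* ≈ 4.112

Steady state requires s·f(k) = (n + δ)·k, i.e. s·k^α = (n + δ)·k.
Rearranging, k^(1−α) = s / (n + δ).
k^0.63 = 0.29 / (0.003 + 0.116) = 0.29 / 0.119 = 2.4370
k* = 2.4370^(1/0.63) ≈ 4.1120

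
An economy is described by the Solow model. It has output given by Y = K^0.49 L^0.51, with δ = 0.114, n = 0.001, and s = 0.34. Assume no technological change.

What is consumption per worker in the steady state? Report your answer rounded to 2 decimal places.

c* = 1.87

In steady state, investment equals break-even investment: s·k^α = (n + δ)·k.
Dividing both sides by k: k^(1−α) = s / (n + δ).
k^0.51 = 0.34 / (0.001 + 0.114) = 0.34 / 0.115 = 2.9565
k* = 2.9565^(1/0.51) ≈ 8.3771
y* = (k*)^α = 8.3771^0.49 ≈ 2.8335
c* = (1 − s)·y* = (1 − 0.34) × 2.8335 ≈ 1.8701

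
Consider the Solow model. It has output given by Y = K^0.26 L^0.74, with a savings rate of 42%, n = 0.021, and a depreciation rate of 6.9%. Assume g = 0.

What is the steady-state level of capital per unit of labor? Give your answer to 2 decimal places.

k* ≈ 8.02

At the steady state, Δk = 0, so s·k^α = (n + δ)·k.
Dividing both sides by k: k^(1−α) = s / (n + δ).
k^0.74 = 0.42 / (0.021 + 0.069) = 0.42 / 0.090 = 4.6667
k* = 4.6667^(1/0.74) ≈ 8.0180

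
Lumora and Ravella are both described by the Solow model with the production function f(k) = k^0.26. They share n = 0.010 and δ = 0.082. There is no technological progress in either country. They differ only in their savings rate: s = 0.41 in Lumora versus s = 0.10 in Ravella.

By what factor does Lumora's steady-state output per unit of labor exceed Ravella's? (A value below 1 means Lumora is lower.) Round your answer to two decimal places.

Steady-state y* = [s/(n + δ)]^(α/(1−α)), so the ratio is [ (s_L/(n + δ)_L) / (s_R/(n + δ)_R) ]^0.3514.
s_L/(n + δ)_L = 0.41/0.092 = 4.4565; s_R/(n + δ)_R = 0.10/0.092 = 1.0870.
Ratio = (4.4565/1.0870)^0.3514 = 4.0998^0.3514 ≈ 1.6418

ratio ≈ 1.64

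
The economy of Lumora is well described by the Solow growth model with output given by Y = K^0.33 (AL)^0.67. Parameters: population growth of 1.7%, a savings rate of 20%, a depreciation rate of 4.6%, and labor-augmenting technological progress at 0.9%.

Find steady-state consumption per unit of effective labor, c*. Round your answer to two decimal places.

At the steady state, Δk = 0, so s·k^α = (n + g + δ)·k.
Dividing both sides by k: k^(1−α) = s / (n + g + δ).
k^0.67 = 0.20 / (0.017 + 0.009 + 0.046) = 0.20 / 0.072 = 2.7778
k* = 2.7778^(1/0.67) ≈ 4.5945
y* = (k*)^α = 4.5945^0.33 ≈ 1.6540
c* = (1 − s)·y* = (1 − 0.20) × 1.6540 ≈ 1.3232

c* ≈ 1.32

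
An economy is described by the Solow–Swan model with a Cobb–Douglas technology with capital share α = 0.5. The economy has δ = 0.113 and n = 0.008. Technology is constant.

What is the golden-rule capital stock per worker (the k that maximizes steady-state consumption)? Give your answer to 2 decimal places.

The golden rule sets f'(k) = n + δ, i.e. α·k^(α−1) = n + δ.
So k^(1−α) = α / (n + δ) = 0.5 / 0.121 = 4.1322.
k_gold = 4.1322^(1/0.5) ≈ 17.0751

k_gold ≈ 17.08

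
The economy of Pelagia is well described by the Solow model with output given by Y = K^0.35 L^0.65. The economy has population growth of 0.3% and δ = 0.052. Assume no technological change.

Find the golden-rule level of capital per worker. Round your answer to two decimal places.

k_gold ≈ 17.24

The golden rule sets f'(k) = n + δ, i.e. α·k^(α−1) = n + δ.
So k^(1−α) = α / (n + δ) = 0.35 / 0.055 = 6.3636.
k_gold = 6.3636^(1/0.65) ≈ 17.2372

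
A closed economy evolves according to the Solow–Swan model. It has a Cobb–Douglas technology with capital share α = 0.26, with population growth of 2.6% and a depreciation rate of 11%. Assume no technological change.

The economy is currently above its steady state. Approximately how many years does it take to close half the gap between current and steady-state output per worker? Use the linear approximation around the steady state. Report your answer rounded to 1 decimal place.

Near the steady state the convergence rate is λ = (1 − α)(n + δ).
λ = (1 − 0.26) × 0.136 = 0.74 × 0.136 = 0.10064
Half-life = ln 2 / λ = 0.6931 / 0.10064 ≈ 6.89 years

half-life ≈ 6.9 years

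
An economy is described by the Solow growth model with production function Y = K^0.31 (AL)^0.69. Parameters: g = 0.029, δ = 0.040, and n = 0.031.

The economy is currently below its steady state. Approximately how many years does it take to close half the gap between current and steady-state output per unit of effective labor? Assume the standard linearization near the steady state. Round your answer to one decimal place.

Near the steady state the convergence rate is λ = (1 − α)(n + g + δ).
λ = (1 − 0.31) × 0.100 = 0.69 × 0.100 = 0.0690
Half-life = ln 2 / λ = 0.6931 / 0.0690 ≈ 10.04 years

t_½ ≈ 10.0 years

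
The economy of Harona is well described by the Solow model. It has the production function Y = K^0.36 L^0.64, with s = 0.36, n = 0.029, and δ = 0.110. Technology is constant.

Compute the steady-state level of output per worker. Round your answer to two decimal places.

y* = 1.71

In steady state, investment equals break-even investment: s·k^α = (n + δ)·k.
Rearranging, k^(1−α) = s / (n + δ).
k^0.64 = 0.36 / (0.029 + 0.110) = 0.36 / 0.139 = 2.5899
k* = 2.5899^(1/0.64) ≈ 4.4234
y* = (k*)^α = 4.4234^0.36 ≈ 1.7079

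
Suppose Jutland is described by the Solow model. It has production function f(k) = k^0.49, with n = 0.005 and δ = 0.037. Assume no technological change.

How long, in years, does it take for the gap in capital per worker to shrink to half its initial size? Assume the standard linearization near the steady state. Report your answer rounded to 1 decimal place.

t_½ ≈ 32.4 years

Near the steady state the convergence rate is λ = (1 − α)(n + δ).
λ = (1 − 0.49) × 0.042 = 0.51 × 0.042 = 0.02142
Half-life = ln 2 / λ = 0.6931 / 0.02142 ≈ 32.36 years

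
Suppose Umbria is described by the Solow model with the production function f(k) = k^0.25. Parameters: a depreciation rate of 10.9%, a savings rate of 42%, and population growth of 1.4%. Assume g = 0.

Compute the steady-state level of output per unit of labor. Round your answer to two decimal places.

At the steady state, Δk = 0, so s·k^α = (n + δ)·k.
Rearranging, k^(1−α) = s / (n + δ).
k^0.75 = 0.42 / (0.014 + 0.109) = 0.42 / 0.123 = 3.4146
k* = 3.4146^(1/0.75) ≈ 5.1419
y* = (k*)^α = 5.1419^0.25 ≈ 1.5058

y* = 1.51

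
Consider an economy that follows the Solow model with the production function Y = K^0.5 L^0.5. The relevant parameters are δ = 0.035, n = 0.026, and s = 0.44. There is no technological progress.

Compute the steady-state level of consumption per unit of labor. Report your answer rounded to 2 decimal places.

c* = 4.04

In steady state, investment equals break-even investment: s·k^α = (n + δ)·k.
Rearranging, k^(1−α) = s / (n + δ).
k^0.5 = 0.44 / (0.026 + 0.035) = 0.44 / 0.061 = 7.2131
k* = 7.2131^(1/0.5) ≈ 52.0288
y* = (k*)^α = 52.0288^0.5 ≈ 7.2131
c* = (1 − s)·y* = (1 − 0.44) × 7.2131 ≈ 4.0393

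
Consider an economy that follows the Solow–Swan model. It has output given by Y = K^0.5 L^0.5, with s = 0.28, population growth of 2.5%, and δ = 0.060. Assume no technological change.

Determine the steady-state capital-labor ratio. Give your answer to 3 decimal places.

k* = 10.851

Steady state requires s·f(k) = (n + δ)·k, i.e. s·k^α = (n + δ)·k.
Rearranging, k^(1−α) = s / (n + δ).
k^0.5 = 0.28 / (0.025 + 0.060) = 0.28 / 0.085 = 3.2941
k* = 3.2941^(1/0.5) ≈ 10.8511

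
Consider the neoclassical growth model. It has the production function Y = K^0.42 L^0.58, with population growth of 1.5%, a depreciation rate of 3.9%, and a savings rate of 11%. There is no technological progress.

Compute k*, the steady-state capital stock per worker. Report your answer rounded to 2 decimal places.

k* = 3.41

In steady state, investment equals break-even investment: s·k^α = (n + δ)·k.
Rearranging, k^(1−α) = s / (n + δ).
k^0.58 = 0.11 / (0.015 + 0.039) = 0.11 / 0.054 = 2.0370
k* = 2.0370^(1/0.58) ≈ 3.4099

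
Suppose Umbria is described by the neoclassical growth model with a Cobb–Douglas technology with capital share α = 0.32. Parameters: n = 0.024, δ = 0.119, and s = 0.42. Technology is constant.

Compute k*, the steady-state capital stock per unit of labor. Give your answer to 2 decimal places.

k* ≈ 4.88

In steady state, investment equals break-even investment: s·k^α = (n + δ)·k.
Rearranging, k^(1−α) = s / (n + δ).
k^0.68 = 0.42 / (0.024 + 0.119) = 0.42 / 0.143 = 2.9371
k* = 2.9371^(1/0.68) ≈ 4.8766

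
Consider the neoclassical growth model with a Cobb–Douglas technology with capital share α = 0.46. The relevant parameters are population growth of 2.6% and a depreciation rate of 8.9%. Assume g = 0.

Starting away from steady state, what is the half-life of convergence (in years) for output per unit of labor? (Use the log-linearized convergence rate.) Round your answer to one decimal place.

Near the steady state the convergence rate is λ = (1 − α)(n + δ).
λ = (1 − 0.46) × 0.115 = 0.54 × 0.115 = 0.0621
Half-life = ln 2 / λ = 0.6931 / 0.0621 ≈ 11.16 years

t_½ ≈ 11.2 years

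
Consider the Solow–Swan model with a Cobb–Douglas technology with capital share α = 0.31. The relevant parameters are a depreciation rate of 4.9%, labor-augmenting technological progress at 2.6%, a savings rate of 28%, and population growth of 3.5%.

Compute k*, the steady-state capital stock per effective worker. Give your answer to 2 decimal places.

k* = 3.87

In steady state, investment equals break-even investment: s·k^α = (n + g + δ)·k.
Rearranging, k^(1−α) = s / (n + g + δ).
k^0.69 = 0.28 / (0.035 + 0.026 + 0.049) = 0.28 / 0.110 = 2.5455
k* = 2.5455^(1/0.69) ≈ 3.8733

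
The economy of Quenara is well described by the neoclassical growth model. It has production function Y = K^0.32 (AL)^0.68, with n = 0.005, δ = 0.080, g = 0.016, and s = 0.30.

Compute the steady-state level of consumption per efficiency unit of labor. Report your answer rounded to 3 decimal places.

c* ≈ 1.168

In steady state, investment equals break-even investment: s·k^α = (n + g + δ)·k.
Dividing both sides by k: k^(1−α) = s / (n + g + δ).
k^0.68 = 0.30 / (0.005 + 0.016 + 0.080) = 0.30 / 0.101 = 2.9703
k* = 2.9703^(1/0.68) ≈ 4.9579
y* = (k*)^α = 4.9579^0.32 ≈ 1.6691
c* = (1 − s)·y* = (1 − 0.30) × 1.6691 ≈ 1.1684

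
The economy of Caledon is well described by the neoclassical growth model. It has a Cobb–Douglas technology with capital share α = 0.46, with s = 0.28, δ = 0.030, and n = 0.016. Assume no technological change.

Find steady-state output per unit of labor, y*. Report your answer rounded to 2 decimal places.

Steady state requires s·f(k) = (n + δ)·k, i.e. s·k^α = (n + δ)·k.
Rearranging, k^(1−α) = s / (n + δ).
k^0.54 = 0.28 / (0.016 + 0.030) = 0.28 / 0.046 = 6.0870
k* = 6.0870^(1/0.54) ≈ 28.3530
y* = (k*)^α = 28.3530^0.46 ≈ 4.6580

y* = 4.66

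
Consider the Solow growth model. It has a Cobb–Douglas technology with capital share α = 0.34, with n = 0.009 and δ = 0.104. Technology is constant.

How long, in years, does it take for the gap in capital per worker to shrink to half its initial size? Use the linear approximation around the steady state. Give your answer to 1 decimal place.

Near the steady state the convergence rate is λ = (1 − α)(n + δ).
λ = (1 − 0.34) × 0.113 = 0.66 × 0.113 = 0.07458
Half-life = ln 2 / λ = 0.6931 / 0.07458 ≈ 9.29 years

t_½ ≈ 9.3 years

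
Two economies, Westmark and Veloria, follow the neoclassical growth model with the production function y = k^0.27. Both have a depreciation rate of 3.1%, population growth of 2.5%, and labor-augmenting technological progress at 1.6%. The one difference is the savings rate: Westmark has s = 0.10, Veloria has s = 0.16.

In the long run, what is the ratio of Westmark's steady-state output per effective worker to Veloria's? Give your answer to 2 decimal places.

Steady-state y* = [s/(n + g + δ)]^(α/(1−α)), so the ratio is [ (s_W/(n + g + δ)_W) / (s_V/(n + g + δ)_V) ]^0.3699.
s_W/(n + g + δ)_W = 0.10/0.072 = 1.3889; s_V/(n + g + δ)_V = 0.16/0.072 = 2.2222.
Ratio = (1.3889/2.2222)^0.3699 = 0.6250^0.3699 ≈ 0.8404

y*_W / y*_V ≈ 0.84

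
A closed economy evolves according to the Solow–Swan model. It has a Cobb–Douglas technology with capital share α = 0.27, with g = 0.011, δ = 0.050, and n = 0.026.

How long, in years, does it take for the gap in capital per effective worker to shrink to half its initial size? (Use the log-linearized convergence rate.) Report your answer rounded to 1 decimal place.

Near the steady state the convergence rate is λ = (1 − α)(n + g + δ).
λ = (1 − 0.27) × 0.087 = 0.73 × 0.087 = 0.06351
Half-life = ln 2 / λ = 0.6931 / 0.06351 ≈ 10.91 years

about 10.9 years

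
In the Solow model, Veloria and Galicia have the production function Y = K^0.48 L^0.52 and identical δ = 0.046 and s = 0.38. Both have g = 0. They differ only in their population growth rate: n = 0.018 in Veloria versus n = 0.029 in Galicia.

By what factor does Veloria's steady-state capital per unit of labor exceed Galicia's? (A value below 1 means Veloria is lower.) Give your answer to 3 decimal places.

ratio ≈ 1.357

Steady-state k* = [s/(n + δ)]^(1/(1−α)), so the ratio is [ (s_V/(n + δ)_V) / (s_G/(n + δ)_G) ]^1.9231.
s_V/(n + δ)_V = 0.38/0.064 = 5.9375; s_G/(n + δ)_G = 0.38/0.075 = 5.0667.
Ratio = (5.9375/5.0667)^1.9231 = 1.1719^1.9231 ≈ 1.3567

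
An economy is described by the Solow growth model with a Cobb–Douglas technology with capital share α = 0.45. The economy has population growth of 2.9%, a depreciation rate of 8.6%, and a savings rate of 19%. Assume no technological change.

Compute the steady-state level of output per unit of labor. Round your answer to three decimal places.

y* = 1.508

In steady state, investment equals break-even investment: s·k^α = (n + δ)·k.
Dividing both sides by k: k^(1−α) = s / (n + δ).
k^0.55 = 0.19 / (0.029 + 0.086) = 0.19 / 0.115 = 1.6522
k* = 1.6522^(1/0.55) ≈ 2.4916
y* = (k*)^α = 2.4916^0.45 ≈ 1.5080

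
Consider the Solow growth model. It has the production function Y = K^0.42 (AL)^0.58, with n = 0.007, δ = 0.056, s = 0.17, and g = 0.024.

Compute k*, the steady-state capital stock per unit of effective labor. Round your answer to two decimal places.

Steady state requires s·f(k) = (n + g + δ)·k, i.e. s·k^α = (n + g + δ)·k.
Dividing both sides by k: k^(1−α) = s / (n + g + δ).
k^0.58 = 0.17 / (0.007 + 0.024 + 0.056) = 0.17 / 0.087 = 1.9540
k* = 1.9540^(1/0.58) ≈ 3.1739

k* ≈ 3.17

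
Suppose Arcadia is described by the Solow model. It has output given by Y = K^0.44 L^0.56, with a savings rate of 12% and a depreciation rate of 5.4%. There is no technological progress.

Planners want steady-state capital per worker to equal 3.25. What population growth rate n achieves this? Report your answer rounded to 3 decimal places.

At the steady state, Δk = 0, so s·k^α = (n + δ)·k.
So s / (n + δ) = (k*)^(1−α) = 3.25^0.56 = 1.9349.
Therefore n + δ = s / 1.9349 = 0.12 / 1.9349 = 0.0620, so n = 0.0620 − 0.054 = 0.0080.

n ≈ 0.008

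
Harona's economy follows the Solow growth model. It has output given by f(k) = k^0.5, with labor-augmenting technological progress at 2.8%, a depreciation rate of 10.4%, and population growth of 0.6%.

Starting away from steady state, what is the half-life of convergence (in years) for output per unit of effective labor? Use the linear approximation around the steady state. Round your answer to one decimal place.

Near the steady state the convergence rate is λ = (1 − α)(n + g + δ).
λ = (1 − 0.5) × 0.138 = 0.5 × 0.138 = 0.0690
Half-life = ln 2 / λ = 0.6931 / 0.0690 ≈ 10.04 years

half-life ≈ 10.0 years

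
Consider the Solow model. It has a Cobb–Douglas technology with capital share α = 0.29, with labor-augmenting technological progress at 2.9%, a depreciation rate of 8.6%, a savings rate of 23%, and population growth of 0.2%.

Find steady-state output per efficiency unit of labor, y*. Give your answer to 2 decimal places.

At the steady state, Δk = 0, so s·k^α = (n + g + δ)·k.
Rearranging, k^(1−α) = s / (n + g + δ).
k^0.71 = 0.23 / (0.002 + 0.029 + 0.086) = 0.23 / 0.117 = 1.9658
k* = 1.9658^(1/0.71) ≈ 2.5908
y* = (k*)^α = 2.5908^0.29 ≈ 1.3179

y* ≈ 1.32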